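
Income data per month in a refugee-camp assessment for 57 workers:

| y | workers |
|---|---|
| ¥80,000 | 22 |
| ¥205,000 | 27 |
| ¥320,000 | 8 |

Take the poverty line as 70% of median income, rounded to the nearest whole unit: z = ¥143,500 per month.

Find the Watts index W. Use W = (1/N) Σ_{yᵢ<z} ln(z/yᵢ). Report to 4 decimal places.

Below the line: 22×¥80,000 (q = 22 of N = 57).
Log gaps: ln(143500/80000) = 0.5843 (×22).
W = 12.854785 / 57 = 0.2255.

0.2255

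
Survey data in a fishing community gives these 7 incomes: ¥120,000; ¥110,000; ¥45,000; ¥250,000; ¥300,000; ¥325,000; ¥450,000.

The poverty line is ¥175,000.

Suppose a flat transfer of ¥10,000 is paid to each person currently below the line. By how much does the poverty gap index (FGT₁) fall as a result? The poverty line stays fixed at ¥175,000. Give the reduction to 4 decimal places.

Before: below the line — ¥45,000, ¥110,000, ¥120,000; poverty gap index (FGT₁) = 0.204082.
After the ¥10,000 transfer: below the line — ¥55,000, ¥120,000, ¥130,000; poverty gap index (FGT₁) = 0.179592.
Reduction = 0.204082 − 0.179592 = 0.0245.

0.0245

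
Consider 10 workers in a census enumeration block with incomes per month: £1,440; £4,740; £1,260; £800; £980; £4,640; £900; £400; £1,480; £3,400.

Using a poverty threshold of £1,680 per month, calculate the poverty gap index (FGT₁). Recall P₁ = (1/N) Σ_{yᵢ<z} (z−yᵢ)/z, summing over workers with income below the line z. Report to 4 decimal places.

0.2679

Incomes under z: £400, £800, £900, £980, £1,260, £1,440, £1,480 (q = 7 of N = 10).
Shortfall ratios: (1680−400)/1680 = 0.7619; (1680−800)/1680 = 0.5238; (1680−900)/1680 = 0.4643; (1680−980)/1680 = 0.4167; (1680−1260)/1680 = 0.2500; (1680−1440)/1680 = 0.1429; (1680−1480)/1680 = 0.1190.
Σ = 2.678571. Dividing by the full population N = 10 gives P₁ = 0.2679.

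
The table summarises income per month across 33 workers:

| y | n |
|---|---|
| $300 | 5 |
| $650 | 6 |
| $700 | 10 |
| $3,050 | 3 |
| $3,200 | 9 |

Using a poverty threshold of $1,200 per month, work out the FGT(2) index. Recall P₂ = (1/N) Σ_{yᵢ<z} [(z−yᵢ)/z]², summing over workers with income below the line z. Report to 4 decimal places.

Incomes under z: 5×$300, 6×$650, 10×$700 (q = 21 of N = 33).
Normalized shortfalls: (1200−300)/1200 = 0.7500 (×5); (1200−650)/1200 = 0.4583 (×6); (1200−700)/1200 = 0.4167 (×10).
Squared: 0.5625 (×5); 0.2101 (×6); 0.1736 (×10).
Sum = 5.809028; P₂ = 5.809028 / 33 = 0.1760.

0.1760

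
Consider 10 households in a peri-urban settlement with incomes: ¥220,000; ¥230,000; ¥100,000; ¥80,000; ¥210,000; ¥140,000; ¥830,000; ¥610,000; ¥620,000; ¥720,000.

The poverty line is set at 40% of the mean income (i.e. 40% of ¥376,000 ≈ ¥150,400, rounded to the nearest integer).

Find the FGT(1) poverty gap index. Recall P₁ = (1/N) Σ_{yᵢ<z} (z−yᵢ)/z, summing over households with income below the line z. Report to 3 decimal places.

0.087

Incomes under z: ¥80,000, ¥100,000, ¥140,000 (q = 3 of N = 10).
Relative gaps: (150400−80000)/150400 = 0.4681; (150400−100000)/150400 = 0.3351; (150400−140000)/150400 = 0.0691.
Sum of shortfalls = 0.872340; P₁ averages over all N: 0.872340 / 10 = 0.087.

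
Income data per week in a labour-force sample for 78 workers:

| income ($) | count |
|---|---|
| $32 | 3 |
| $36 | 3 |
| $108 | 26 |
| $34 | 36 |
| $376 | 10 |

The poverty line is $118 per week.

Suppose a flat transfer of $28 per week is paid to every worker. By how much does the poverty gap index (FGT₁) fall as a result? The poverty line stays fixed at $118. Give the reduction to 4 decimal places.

Before: below the line — 3×$32, 36×$34, 3×$36, 26×$108; poverty gap index (FGT₁) = 0.411560.
After the $28 transfer: below the line — 3×$60, 36×$62, 3×$64; poverty gap index (FGT₁) = 0.255541.
Reduction = 0.411560 − 0.255541 = 0.1560.

0.1560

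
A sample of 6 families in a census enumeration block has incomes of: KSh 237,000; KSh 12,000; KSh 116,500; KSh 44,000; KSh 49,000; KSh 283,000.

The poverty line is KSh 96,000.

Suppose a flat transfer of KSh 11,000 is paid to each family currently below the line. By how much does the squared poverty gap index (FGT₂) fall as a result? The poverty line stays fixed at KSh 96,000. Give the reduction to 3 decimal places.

Before: below the line — KSh 12,000, KSh 44,000, KSh 49,000; squared poverty gap index (FGT₂) = 0.21645.
After the KSh 11,000 transfer: below the line — KSh 23,000, KSh 55,000, KSh 60,000; squared poverty gap index (FGT₂) = 0.15021.
Reduction = 0.21645 − 0.15021 = 0.066.

0.066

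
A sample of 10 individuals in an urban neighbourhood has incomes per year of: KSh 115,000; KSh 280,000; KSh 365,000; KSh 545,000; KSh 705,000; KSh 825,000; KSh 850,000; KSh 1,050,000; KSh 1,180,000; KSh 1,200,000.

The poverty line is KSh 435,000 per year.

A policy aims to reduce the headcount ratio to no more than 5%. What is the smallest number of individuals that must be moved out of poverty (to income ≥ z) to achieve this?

3 of the 10 individuals are poor, so H = 3/10 = 0.300.
A headcount ratio of at most 5% allows at most ⌊0.05 × 10⌋ = 0 poor individuals.
So at least 3 − 0 = 3 must be lifted.

3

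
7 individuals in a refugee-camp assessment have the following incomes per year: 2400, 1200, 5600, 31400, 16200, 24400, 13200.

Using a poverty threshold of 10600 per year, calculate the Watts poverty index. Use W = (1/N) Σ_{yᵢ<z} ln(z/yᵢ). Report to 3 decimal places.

0.615

Below z: 1200, 2400, 5600 (q = 3 of N = 7).
ln(z/y) terms: ln(10600/1200) = 2.1785; ln(10600/2400) = 1.4854; ln(10600/5600) = 0.6381.
W = 4.302005 / 7 = 0.615.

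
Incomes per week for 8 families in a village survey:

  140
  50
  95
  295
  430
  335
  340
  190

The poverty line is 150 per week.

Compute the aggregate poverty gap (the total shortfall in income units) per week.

Poor units: 50, 95, 140 (q = 3 of N = 8).
Individual gaps: 150−50 = 100; 150−95 = 55; 150−140 = 10.
Aggregate gap = 165.

165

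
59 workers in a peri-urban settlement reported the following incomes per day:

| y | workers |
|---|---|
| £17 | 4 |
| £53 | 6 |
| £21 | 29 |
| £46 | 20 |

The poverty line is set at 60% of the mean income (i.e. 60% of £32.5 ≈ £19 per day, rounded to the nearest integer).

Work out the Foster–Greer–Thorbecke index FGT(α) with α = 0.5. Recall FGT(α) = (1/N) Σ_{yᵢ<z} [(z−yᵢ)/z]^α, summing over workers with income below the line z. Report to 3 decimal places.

0.022

Incomes under z: 4×£17 (q = 4 of N = 59).
Normalized shortfalls: (19−17)/19 = 0.1053 (×4).
Raised to α = 0.5: 0.32444 (×4).
Sum = 1.297771; FGT(0.5) = 1.297771 / 59 = 0.022.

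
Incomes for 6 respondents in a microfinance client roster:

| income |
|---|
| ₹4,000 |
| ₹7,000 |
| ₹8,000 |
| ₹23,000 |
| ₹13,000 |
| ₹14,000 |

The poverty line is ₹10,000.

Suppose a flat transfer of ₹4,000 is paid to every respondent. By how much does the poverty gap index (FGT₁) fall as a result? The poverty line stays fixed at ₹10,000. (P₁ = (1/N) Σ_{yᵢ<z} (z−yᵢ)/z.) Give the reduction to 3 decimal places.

0.150

Before: below the line — ₹4,000, ₹7,000, ₹8,000; poverty gap index (FGT₁) = 0.18333.
After the ₹4,000 transfer: below the line — ₹8,000; poverty gap index (FGT₁) = 0.03333.
Reduction = 0.18333 − 0.03333 = 0.150.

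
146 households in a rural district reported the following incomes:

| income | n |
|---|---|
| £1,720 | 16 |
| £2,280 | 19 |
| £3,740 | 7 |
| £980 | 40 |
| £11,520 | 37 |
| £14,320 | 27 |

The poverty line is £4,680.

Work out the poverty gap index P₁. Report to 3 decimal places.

Poor units: 40×£980, 16×£1,720, 19×£2,280, 7×£3,740 (q = 82 of N = 146).
Shortfall ratios: (4680−980)/4680 = 0.7906 (×40); (4680−1720)/4680 = 0.6325 (×16); (4680−2280)/4680 = 0.5128 (×19); (4680−3740)/4680 = 0.2009 (×7).
Σ = 52.893162. Dividing by the full population N = 146 gives P₁ = 0.362.

0.362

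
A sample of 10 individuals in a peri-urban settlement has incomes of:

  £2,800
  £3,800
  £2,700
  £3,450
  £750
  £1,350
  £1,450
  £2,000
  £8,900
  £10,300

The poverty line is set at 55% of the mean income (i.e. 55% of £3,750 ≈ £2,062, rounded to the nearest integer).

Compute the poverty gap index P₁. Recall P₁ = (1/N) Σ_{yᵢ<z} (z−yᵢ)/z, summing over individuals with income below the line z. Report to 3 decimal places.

0.131

Poor units: £750, £1,350, £1,450, £2,000 (q = 4 of N = 10).
Normalized shortfalls: (2062−750)/2062 = 0.6363; (2062−1350)/2062 = 0.3453; (2062−1450)/2062 = 0.2968; (2062−2000)/2062 = 0.0301.
Sum of shortfalls = 1.308438; P₁ averages over all N: 1.308438 / 10 = 0.131.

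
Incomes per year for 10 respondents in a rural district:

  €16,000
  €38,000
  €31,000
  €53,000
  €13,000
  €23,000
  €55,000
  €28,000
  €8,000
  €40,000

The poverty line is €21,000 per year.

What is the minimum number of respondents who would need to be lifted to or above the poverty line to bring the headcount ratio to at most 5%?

3

Currently q = 3 of N = 10 are below the line (H = 0.300).
A headcount ratio of at most 5% allows at most ⌊0.05 × 10⌋ = 0 poor respondents.
So at least 3 − 0 = 3 must be lifted.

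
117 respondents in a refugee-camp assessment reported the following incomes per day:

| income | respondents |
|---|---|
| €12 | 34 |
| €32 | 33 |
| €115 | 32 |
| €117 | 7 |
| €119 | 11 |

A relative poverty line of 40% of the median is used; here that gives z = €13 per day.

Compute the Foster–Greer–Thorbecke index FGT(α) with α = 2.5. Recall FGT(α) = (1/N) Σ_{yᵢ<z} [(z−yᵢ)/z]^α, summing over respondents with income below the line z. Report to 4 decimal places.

Below z: 34×€12 (q = 34 of N = 117).
Normalized shortfalls: (13−12)/13 = 0.0769 (×34).
Raised to α = 2.5: 0.00164 (×34).
Sum = 0.055798; FGT(2.5) = 0.055798 / 117 = 0.0005.

0.0005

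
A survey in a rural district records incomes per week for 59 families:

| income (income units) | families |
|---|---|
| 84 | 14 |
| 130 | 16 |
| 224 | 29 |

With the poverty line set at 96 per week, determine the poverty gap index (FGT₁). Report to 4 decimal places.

0.0297

Below the line: 14×84 (q = 14 of N = 59).
Normalized shortfalls: (96−84)/96 = 0.1250 (×14).
Sum of shortfalls = 1.750000; P₁ averages over all N: 1.750000 / 59 = 0.0297.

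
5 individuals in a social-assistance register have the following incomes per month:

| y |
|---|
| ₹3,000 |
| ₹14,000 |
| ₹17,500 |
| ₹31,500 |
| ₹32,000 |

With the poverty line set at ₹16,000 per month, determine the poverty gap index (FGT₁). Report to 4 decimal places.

0.1875

Below the line: ₹3,000, ₹14,000 (q = 2 of N = 5).
Relative gaps: (16000−3000)/16000 = 0.8125; (16000−14000)/16000 = 0.1250.
Σ = 0.937500. Dividing by the full population N = 5 gives P₁ = 0.1875.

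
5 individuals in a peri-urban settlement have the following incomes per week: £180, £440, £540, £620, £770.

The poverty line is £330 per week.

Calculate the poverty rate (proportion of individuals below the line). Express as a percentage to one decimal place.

20.0%

1 of the 5 individuals have income below £330.
H = 1/5 = 20.0%.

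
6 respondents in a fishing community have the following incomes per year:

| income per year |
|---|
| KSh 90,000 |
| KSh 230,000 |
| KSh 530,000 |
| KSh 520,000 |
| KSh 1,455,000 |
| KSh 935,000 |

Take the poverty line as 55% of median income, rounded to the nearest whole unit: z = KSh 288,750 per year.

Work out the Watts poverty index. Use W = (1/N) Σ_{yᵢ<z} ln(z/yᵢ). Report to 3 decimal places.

Incomes under z: KSh 90,000, KSh 230,000 (q = 2 of N = 6).
Log gaps: ln(288750/90000) = 1.1658; ln(288750/230000) = 0.2275.
W = 1.393234 / 6 = 0.232.

0.232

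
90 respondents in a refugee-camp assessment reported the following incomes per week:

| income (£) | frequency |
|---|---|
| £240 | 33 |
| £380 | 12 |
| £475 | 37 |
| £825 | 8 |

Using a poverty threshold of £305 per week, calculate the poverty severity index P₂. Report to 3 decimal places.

Below the line: 33×£240 (q = 33 of N = 90).
Gap ratios (z−y)/z: (305−240)/305 = 0.2131 (×33).
Squared: 0.0454 (×33).
Sum = 1.498791; P₂ = 1.498791 / 90 = 0.017.

0.017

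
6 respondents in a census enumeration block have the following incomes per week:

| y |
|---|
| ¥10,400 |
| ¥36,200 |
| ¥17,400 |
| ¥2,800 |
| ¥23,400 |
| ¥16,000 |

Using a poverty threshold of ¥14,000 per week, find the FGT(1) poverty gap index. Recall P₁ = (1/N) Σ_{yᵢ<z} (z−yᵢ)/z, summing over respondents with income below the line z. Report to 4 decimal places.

Below z: ¥2,800, ¥10,400 (q = 2 of N = 6).
Shortfall ratios: (14000−2800)/14000 = 0.8000; (14000−10400)/14000 = 0.2571.
Σ = 1.057143. Dividing by the full population N = 6 gives P₁ = 0.1762.

0.1762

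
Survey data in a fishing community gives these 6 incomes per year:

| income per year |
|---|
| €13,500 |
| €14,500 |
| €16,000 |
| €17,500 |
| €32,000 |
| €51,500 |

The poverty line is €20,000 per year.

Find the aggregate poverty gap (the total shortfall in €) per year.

€18,500

Incomes under z: €13,500, €14,500, €16,000, €17,500 (q = 4 of N = 6).
Individual gaps: 20000−13500 = 6500; 20000−14500 = 5500; 20000−16000 = 4000; 20000−17500 = 2500.
Aggregate gap = €18,500.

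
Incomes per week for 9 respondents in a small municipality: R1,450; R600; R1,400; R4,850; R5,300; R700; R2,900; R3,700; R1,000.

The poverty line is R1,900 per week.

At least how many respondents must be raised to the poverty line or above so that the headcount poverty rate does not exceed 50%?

5 of the 9 respondents are poor, so H = 5/9 = 0.556.
A headcount ratio of at most 50% allows at most ⌊0.50 × 9⌋ = 4 poor respondents.
So at least 5 − 4 = 1 must be lifted.

1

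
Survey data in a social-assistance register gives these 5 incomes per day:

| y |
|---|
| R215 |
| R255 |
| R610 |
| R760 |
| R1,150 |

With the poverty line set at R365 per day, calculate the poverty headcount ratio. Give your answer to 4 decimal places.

0.4000

2 of the 5 workers have income below R365.
H = 2/5 = 0.4000.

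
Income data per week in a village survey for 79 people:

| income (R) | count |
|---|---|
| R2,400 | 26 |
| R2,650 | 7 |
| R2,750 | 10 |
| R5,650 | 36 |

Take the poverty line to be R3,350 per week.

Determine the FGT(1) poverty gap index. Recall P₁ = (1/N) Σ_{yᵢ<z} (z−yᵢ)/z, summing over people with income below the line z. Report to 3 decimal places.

Below z: 26×R2,400, 7×R2,650, 10×R2,750 (q = 43 of N = 79).
Gap ratios (z−y)/z: (3350−2400)/3350 = 0.2836 (×26); (3350−2650)/3350 = 0.2090 (×7); (3350−2750)/3350 = 0.1791 (×10).
Σ = 10.626866. Dividing by the full population N = 79 gives P₁ = 0.135.

0.135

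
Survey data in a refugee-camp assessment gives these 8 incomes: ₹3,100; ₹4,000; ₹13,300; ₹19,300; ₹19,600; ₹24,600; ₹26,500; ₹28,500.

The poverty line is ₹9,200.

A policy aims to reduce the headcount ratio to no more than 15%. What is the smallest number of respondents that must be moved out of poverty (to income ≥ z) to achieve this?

Currently q = 2 of N = 8 are below the line (H = 0.250).
A headcount ratio of at most 15% allows at most ⌊0.15 × 8⌋ = 1 poor respondents.
So at least 2 − 1 = 1 must be lifted.

1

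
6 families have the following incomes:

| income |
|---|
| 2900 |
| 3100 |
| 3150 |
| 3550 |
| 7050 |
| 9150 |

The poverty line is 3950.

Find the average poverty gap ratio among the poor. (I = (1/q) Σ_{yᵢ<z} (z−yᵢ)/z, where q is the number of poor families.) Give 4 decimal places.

Poor units: 2900, 3100, 3150, 3550 (q = 4 of N = 6).
Shortfall ratios (z−y)/z: 0.2658, 0.2152, 0.2025, 0.1013; sum = 0.784810.
I averages over the q = 4 poor units only: 0.784810 / 4 = 0.1962.

0.1962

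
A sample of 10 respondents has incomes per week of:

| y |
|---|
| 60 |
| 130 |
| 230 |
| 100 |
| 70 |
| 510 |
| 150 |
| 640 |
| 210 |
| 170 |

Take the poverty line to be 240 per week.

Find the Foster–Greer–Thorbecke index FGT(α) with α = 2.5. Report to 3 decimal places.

Incomes under z: 60, 70, 100, 130, 150, 170, 210, 230 (q = 8 of N = 10).
Normalized shortfalls: (240−60)/240 = 0.7500; (240−70)/240 = 0.7083; (240−100)/240 = 0.5833; (240−130)/240 = 0.4583; (240−150)/240 = 0.3750; (240−170)/240 = 0.2917; (240−210)/240 = 0.1250; (240−230)/240 = 0.0417.
Raised to α = 2.5: 0.48714; 0.42227; 0.25989; 0.14222; 0.08611; 0.04594; 0.00552; 0.00035.
Sum = 1.449459; FGT(2.5) = 1.449459 / 10 = 0.145.

0.145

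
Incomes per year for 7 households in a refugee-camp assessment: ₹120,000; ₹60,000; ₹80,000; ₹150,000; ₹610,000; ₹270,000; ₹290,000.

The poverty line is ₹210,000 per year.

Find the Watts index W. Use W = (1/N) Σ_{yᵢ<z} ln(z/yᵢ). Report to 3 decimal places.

0.445

Below the line: ₹60,000, ₹80,000, ₹120,000, ₹150,000 (q = 4 of N = 7).
Log gaps: ln(210000/60000) = 1.2528; ln(210000/80000) = 0.9651; ln(210000/120000) = 0.5596; ln(210000/150000) = 0.3365.
W = 3.113932 / 7 = 0.445.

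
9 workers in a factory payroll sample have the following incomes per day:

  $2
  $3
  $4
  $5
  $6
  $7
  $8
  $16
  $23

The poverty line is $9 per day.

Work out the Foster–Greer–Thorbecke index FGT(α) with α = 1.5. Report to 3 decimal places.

Incomes under z: $2, $3, $4, $5, $6, $7, $8 (q = 7 of N = 9).
Gap ratios (z−y)/z: (9−2)/9 = 0.7778; (9−3)/9 = 0.6667; (9−4)/9 = 0.5556; (9−5)/9 = 0.4444; (9−6)/9 = 0.3333; (9−7)/9 = 0.2222; (9−8)/9 = 0.1111.
Raised to α = 1.5: 0.68594; 0.54433; 0.41409; 0.29630; 0.19245; 0.10476; 0.03704.
Sum = 2.274893; FGT(1.5) = 2.274893 / 9 = 0.253.

0.253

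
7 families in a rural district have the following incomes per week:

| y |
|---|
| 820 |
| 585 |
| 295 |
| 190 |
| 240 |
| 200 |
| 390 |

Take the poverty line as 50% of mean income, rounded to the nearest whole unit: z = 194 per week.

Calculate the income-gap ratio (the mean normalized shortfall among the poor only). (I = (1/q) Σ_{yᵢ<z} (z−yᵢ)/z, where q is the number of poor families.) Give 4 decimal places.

Poor units: 190 (q = 1 of N = 7).
Relative gaps: 0.0206; sum = 0.020619.
I averages over the q = 1 poor units only: 0.020619 / 1 = 0.0206.

0.0206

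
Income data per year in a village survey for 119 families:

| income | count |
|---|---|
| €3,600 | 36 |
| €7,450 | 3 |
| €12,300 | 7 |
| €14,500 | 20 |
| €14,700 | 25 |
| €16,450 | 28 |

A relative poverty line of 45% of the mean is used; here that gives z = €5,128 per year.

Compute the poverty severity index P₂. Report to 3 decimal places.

0.027

Below the line: 36×€3,600 (q = 36 of N = 119).
Normalized shortfalls: (5128−3600)/5128 = 0.2980 (×36).
Squared: 0.0888 (×36).
Sum = 3.196342; P₂ = 3.196342 / 119 = 0.027.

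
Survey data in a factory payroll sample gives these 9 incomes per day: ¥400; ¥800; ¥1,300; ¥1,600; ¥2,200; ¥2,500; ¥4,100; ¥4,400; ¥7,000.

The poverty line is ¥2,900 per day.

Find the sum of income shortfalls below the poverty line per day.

Below z: ¥400, ¥800, ¥1,300, ¥1,600, ¥2,200, ¥2,500 (q = 6 of N = 9).
Individual gaps: 2900−400 = 2500; 2900−800 = 2100; 2900−1300 = 1600; 2900−1600 = 1300; 2900−2200 = 700; 2900−2500 = 400.
Aggregate gap = ¥8,600.

¥8,600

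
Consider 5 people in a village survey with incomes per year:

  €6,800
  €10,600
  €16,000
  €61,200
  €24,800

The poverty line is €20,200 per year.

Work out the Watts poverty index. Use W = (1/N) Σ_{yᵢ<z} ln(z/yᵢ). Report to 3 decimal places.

Incomes under z: €6,800, €10,600, €16,000 (q = 3 of N = 5).
Log gaps: ln(20200/6800) = 1.0888; ln(20200/10600) = 0.6448; ln(20200/16000) = 0.2331.
W = 1.966682 / 5 = 0.393.

0.393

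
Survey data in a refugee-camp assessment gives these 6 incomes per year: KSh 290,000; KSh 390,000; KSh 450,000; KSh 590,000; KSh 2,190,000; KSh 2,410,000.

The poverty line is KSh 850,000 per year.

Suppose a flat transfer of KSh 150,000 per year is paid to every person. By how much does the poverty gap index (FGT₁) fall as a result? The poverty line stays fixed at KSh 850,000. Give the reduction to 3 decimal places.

0.118

Before: below the line — KSh 290,000, KSh 390,000, KSh 450,000, KSh 590,000; poverty gap index (FGT₁) = 0.32941.
After the KSh 150,000 transfer: below the line — KSh 440,000, KSh 540,000, KSh 600,000, KSh 740,000; poverty gap index (FGT₁) = 0.21176.
Reduction = 0.32941 − 0.21176 = 0.118.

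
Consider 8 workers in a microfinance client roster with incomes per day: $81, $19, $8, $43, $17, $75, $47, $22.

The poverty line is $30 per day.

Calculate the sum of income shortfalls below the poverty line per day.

Below z: $8, $17, $19, $22 (q = 4 of N = 8).
Individual gaps: 30−8 = 22; 30−17 = 13; 30−19 = 11; 30−22 = 8.
Aggregate gap = $54.

$54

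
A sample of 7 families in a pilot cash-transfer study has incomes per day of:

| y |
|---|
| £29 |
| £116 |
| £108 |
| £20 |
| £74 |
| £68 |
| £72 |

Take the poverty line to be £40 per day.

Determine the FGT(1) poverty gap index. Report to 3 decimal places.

0.111

Below z: £20, £29 (q = 2 of N = 7).
Normalized shortfalls: (40−20)/40 = 0.5000; (40−29)/40 = 0.2750.
Sum of shortfalls = 0.775000; P₁ averages over all N: 0.775000 / 7 = 0.111.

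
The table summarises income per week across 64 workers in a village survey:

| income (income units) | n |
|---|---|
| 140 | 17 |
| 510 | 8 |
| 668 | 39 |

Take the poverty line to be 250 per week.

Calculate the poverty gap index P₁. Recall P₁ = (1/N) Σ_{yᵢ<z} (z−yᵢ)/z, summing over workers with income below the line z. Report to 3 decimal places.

0.117

Poor units: 17×140 (q = 17 of N = 64).
Shortfall ratios: (250−140)/250 = 0.4400 (×17).
Σ = 7.480000. Dividing by the full population N = 64 gives P₁ = 0.117.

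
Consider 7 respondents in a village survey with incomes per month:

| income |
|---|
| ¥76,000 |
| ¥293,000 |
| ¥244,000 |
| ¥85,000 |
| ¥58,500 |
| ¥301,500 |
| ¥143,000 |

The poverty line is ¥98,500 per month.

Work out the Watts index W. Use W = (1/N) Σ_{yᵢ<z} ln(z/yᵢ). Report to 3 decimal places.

0.133

Below z: ¥58,500, ¥76,000, ¥85,000 (q = 3 of N = 7).
ln(z/y) terms: ln(98500/58500) = 0.5210; ln(98500/76000) = 0.2593; ln(98500/85000) = 0.1474.
W = 0.927758 / 7 = 0.133.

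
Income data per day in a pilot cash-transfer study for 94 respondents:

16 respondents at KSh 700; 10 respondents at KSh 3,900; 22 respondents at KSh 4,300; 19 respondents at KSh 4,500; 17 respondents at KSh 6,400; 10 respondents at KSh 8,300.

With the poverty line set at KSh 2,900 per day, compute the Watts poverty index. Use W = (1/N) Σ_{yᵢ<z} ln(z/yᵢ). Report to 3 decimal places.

0.242

Below z: 16×KSh 700 (q = 16 of N = 94).
Log gaps: ln(2900/700) = 1.4214 (×16).
W = 22.742171 / 94 = 0.242.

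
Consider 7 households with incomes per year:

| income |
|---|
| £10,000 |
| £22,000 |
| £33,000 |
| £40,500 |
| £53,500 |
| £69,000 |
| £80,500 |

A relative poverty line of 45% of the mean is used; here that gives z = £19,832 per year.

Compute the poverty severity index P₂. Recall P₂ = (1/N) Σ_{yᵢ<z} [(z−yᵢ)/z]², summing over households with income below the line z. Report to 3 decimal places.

Poor units: £10,000 (q = 1 of N = 7).
Gap ratios (z−y)/z: (19832−10000)/19832 = 0.4958.
Squared: 0.2458.
Sum = 0.245782; P₂ = 0.245782 / 7 = 0.035.

0.035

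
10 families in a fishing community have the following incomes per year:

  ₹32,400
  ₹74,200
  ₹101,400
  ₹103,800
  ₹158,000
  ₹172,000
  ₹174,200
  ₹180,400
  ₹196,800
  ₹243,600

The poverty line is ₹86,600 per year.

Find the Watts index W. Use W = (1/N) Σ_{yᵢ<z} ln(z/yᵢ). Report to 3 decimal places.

Below the line: ₹32,400, ₹74,200 (q = 2 of N = 10).
Log gaps: ln(86600/32400) = 0.9831; ln(86600/74200) = 0.1545.
W = 1.137677 / 10 = 0.114.

0.114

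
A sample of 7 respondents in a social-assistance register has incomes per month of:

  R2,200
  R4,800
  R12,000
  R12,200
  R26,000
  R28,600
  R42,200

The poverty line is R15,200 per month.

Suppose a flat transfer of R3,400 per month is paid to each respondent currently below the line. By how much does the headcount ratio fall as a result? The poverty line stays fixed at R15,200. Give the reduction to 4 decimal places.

Before: below the line — R2,200, R4,800, R12,000, R12,200; headcount ratio = 0.571429.
After the R3,400 transfer: below the line — R5,600, R8,200; headcount ratio = 0.285714.
Reduction = 0.571429 − 0.285714 = 0.2857.

0.2857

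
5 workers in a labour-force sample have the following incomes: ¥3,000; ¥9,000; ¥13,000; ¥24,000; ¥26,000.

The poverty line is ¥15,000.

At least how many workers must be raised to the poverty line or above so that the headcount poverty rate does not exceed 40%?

3 of the 5 workers are poor, so H = 3/5 = 0.600.
A headcount ratio of at most 40% allows at most ⌊0.40 × 5⌋ = 2 poor workers.
So at least 3 − 2 = 1 must be lifted.

1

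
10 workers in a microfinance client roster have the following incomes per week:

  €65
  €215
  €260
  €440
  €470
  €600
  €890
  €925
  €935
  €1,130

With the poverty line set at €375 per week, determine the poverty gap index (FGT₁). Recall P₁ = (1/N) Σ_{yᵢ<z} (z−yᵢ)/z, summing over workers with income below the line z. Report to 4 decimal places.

Below z: €65, €215, €260 (q = 3 of N = 10).
Gap ratios (z−y)/z: (375−65)/375 = 0.8267; (375−215)/375 = 0.4267; (375−260)/375 = 0.3067.
Σ = 1.560000. Dividing by the full population N = 10 gives P₁ = 0.1560.

0.1560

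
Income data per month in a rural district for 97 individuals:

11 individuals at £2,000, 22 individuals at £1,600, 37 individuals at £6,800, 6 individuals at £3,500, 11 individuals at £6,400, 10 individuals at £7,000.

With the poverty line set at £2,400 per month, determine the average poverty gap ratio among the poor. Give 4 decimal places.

0.2778

Poor units: 22×£1,600, 11×£2,000 (q = 33 of N = 97).
Shortfall ratios (z−y)/z: 0.3333 (×22), 0.1667 (×11); sum = 9.166667.
I averages over the q = 33 poor units only: 9.166667 / 33 = 0.2778.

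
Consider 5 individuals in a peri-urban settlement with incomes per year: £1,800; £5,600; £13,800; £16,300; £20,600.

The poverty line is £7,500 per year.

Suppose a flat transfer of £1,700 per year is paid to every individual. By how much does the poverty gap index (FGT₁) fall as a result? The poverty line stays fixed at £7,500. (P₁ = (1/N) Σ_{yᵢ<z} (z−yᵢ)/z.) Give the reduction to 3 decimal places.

0.091

Before: below the line — £1,800, £5,600; poverty gap index (FGT₁) = 0.20267.
After the £1,700 transfer: below the line — £3,500, £7,300; poverty gap index (FGT₁) = 0.11200.
Reduction = 0.20267 − 0.11200 = 0.091.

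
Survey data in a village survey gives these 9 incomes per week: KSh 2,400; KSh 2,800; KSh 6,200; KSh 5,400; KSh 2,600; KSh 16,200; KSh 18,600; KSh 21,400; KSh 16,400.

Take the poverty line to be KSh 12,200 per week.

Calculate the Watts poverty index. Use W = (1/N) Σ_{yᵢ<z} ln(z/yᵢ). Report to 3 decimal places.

0.682

Poor units: KSh 2,400, KSh 2,600, KSh 2,800, KSh 5,400, KSh 6,200 (q = 5 of N = 9).
Log gaps: ln(12200/2400) = 1.6260; ln(12200/2600) = 1.5459; ln(12200/2800) = 1.4718; ln(12200/5400) = 0.8150; ln(12200/6200) = 0.6769.
W = 6.135632 / 9 = 0.682.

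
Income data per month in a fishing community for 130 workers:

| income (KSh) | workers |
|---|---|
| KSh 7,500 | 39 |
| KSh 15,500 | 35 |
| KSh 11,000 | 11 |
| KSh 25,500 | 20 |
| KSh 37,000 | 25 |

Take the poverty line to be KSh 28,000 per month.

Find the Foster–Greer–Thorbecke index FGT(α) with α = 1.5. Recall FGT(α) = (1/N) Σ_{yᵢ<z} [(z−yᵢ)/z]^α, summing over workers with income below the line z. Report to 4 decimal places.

0.3124

Poor units: 39×KSh 7,500, 11×KSh 11,000, 35×KSh 15,500, 20×KSh 25,500 (q = 105 of N = 130).
Shortfall ratios: (28000−7500)/28000 = 0.7321 (×39); (28000−11000)/28000 = 0.6071 (×11); (28000−15500)/28000 = 0.4464 (×35); (28000−25500)/28000 = 0.0893 (×20).
Raised to α = 1.5: 0.62646 (×39); 0.47308 (×11); 0.29828 (×35); 0.02668 (×20).
Sum = 40.609340; FGT(1.5) = 40.609340 / 130 = 0.3124.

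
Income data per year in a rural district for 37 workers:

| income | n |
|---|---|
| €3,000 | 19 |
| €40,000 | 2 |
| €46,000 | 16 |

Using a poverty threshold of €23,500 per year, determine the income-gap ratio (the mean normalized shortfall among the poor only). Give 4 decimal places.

Poor units: 19×€3,000 (q = 19 of N = 37).
Relative gaps: 0.8723 (×19); sum = 16.574468.
I averages over the q = 19 poor units only: 16.574468 / 19 = 0.8723.

0.8723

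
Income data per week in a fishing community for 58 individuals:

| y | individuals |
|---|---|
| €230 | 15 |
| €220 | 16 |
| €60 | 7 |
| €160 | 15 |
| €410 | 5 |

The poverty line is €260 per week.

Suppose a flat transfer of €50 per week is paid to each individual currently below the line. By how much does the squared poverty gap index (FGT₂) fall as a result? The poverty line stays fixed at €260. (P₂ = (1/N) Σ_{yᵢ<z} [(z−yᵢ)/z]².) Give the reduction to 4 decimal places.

Before: below the line — 7×€60, 15×€160, 16×€220, 15×€230; squared poverty gap index (FGT₂) = 0.119644.
After the €50 transfer: below the line — 7×€110, 15×€210; squared poverty gap index (FGT₂) = 0.049735.
Reduction = 0.119644 − 0.049735 = 0.0699.

0.0699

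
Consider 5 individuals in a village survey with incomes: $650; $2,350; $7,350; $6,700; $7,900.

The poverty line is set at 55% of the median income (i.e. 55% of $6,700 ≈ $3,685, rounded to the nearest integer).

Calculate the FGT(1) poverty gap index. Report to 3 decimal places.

Poor units: $650, $2,350 (q = 2 of N = 5).
Shortfall ratios: (3685−650)/3685 = 0.8236; (3685−2350)/3685 = 0.3623.
Sum of shortfalls = 1.185889; P₁ averages over all N: 1.185889 / 5 = 0.237.

0.237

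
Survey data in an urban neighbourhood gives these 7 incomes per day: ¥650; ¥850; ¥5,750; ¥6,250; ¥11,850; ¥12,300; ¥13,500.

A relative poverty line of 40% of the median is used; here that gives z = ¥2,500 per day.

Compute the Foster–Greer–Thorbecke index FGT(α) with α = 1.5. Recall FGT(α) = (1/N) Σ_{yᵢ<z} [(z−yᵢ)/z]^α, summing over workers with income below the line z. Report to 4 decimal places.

0.1675

Below the line: ¥650, ¥850 (q = 2 of N = 7).
Relative gaps: (2500−650)/2500 = 0.7400; (2500−850)/2500 = 0.6600.
Raised to α = 1.5: 0.63657; 0.53619.
Sum = 1.172759; FGT(1.5) = 1.172759 / 7 = 0.1675.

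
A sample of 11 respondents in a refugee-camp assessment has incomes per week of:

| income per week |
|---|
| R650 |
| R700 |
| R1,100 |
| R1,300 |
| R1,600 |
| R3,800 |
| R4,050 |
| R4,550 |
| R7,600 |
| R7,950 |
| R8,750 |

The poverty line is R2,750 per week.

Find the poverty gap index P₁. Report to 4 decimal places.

0.2777

Below the line: R650, R700, R1,100, R1,300, R1,600 (q = 5 of N = 11).
Shortfall ratios: (2750−650)/2750 = 0.7636; (2750−700)/2750 = 0.7455; (2750−1100)/2750 = 0.6000; (2750−1300)/2750 = 0.5273; (2750−1600)/2750 = 0.4182.
Sum of shortfalls = 3.054545; P₁ averages over all N: 3.054545 / 11 = 0.2777.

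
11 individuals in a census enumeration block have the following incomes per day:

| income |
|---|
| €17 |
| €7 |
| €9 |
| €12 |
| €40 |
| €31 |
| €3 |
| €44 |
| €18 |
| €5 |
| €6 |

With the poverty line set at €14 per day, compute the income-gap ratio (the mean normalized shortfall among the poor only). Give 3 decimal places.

Incomes under z: €3, €5, €6, €7, €9, €12 (q = 6 of N = 11).
Shortfall ratios (z−y)/z: 0.7857, 0.6429, 0.5714, 0.5000, 0.3571, 0.1429; sum = 3.000000.
I averages over the q = 6 poor units only: 3.000000 / 6 = 0.500.

0.500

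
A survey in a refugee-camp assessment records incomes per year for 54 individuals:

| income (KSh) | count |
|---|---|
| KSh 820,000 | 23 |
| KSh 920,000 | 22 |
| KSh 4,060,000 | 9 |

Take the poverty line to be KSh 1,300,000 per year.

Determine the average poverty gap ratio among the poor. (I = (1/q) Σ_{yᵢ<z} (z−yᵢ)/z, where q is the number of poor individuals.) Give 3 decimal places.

0.332

Incomes under z: 23×KSh 820,000, 22×KSh 920,000 (q = 45 of N = 54).
Relative gaps: 0.3692 (×23), 0.2923 (×22); sum = 14.923077.
I averages over the q = 45 poor units only: 14.923077 / 45 = 0.332.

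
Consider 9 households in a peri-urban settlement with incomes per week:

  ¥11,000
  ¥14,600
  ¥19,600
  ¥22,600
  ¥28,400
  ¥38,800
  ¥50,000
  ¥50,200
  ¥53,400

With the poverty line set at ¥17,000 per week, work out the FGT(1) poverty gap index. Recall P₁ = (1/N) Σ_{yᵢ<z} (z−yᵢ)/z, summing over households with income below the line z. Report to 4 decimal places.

0.0549

Below z: ¥11,000, ¥14,600 (q = 2 of N = 9).
Relative gaps: (17000−11000)/17000 = 0.3529; (17000−14600)/17000 = 0.1412.
Sum of shortfalls = 0.494118; P₁ averages over all N: 0.494118 / 9 = 0.0549.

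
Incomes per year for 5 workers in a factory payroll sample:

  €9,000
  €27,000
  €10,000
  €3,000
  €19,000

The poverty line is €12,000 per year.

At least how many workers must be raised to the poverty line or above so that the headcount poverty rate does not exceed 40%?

Currently q = 3 of N = 5 are below the line (H = 0.600).
A headcount ratio of at most 40% allows at most ⌊0.40 × 5⌋ = 2 poor workers.
So at least 3 − 2 = 1 must be lifted.

1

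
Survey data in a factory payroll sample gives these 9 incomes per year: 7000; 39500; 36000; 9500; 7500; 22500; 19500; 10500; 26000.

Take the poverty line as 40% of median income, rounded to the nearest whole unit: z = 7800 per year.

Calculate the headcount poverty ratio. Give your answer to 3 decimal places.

2 of the 9 individuals have income below 7800.
H = 2/9 = 0.222.

0.222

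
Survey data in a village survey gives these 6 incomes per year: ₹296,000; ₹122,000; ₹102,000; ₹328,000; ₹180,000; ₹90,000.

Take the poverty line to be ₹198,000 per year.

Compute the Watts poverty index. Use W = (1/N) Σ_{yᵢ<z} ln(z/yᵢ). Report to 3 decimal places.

0.339

Incomes under z: ₹90,000, ₹102,000, ₹122,000, ₹180,000 (q = 4 of N = 6).
Log gaps: ln(198000/90000) = 0.7885; ln(198000/102000) = 0.6633; ln(198000/122000) = 0.4842; ln(198000/180000) = 0.0953.
W = 2.031308 / 6 = 0.339.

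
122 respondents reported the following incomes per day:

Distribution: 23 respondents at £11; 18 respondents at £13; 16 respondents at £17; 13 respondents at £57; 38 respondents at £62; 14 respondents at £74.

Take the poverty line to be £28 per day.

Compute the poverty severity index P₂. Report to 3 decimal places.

Incomes under z: 23×£11, 18×£13, 16×£17 (q = 57 of N = 122).
Normalized shortfalls: (28−11)/28 = 0.6071 (×23); (28−13)/28 = 0.5357 (×18); (28−17)/28 = 0.3929 (×16).
Squared: 0.3686 (×23); 0.2870 (×18); 0.1543 (×16).
Sum = 16.113520; P₂ = 16.113520 / 122 = 0.132.

0.132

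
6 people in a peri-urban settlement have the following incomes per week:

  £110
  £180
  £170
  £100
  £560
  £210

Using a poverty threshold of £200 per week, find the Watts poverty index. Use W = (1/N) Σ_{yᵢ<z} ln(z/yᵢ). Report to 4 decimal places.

Incomes under z: £100, £110, £170, £180 (q = 4 of N = 6).
Log gaps: ln(200/100) = 0.6931; ln(200/110) = 0.5978; ln(200/170) = 0.1625; ln(200/180) = 0.1054.
W = 1.558864 / 6 = 0.2598.

0.2598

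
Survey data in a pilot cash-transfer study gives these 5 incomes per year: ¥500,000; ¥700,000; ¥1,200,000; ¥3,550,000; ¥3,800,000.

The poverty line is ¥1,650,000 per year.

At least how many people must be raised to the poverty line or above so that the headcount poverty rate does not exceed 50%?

Currently q = 3 of N = 5 are below the line (H = 0.600).
A headcount ratio of at most 50% allows at most ⌊0.50 × 5⌋ = 2 poor people.
So at least 3 − 2 = 1 must be lifted.

1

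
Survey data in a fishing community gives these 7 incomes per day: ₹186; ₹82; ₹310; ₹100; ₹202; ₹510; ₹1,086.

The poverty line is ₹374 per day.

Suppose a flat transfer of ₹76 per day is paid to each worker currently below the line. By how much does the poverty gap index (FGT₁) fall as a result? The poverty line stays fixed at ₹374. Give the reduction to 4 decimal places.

Before: below the line — ₹82, ₹100, ₹186, ₹202, ₹310; poverty gap index (FGT₁) = 0.378151.
After the ₹76 transfer: below the line — ₹158, ₹176, ₹262, ₹278; poverty gap index (FGT₁) = 0.237586.
Reduction = 0.378151 − 0.237586 = 0.1406.

0.1406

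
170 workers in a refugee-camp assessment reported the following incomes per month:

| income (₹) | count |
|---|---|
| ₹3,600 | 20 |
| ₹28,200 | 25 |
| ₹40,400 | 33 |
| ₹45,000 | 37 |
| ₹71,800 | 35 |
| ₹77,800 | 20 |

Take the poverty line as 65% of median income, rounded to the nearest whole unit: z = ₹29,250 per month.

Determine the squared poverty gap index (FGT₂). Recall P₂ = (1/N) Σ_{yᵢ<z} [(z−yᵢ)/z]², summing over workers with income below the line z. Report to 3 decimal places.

Poor units: 20×₹3,600, 25×₹28,200 (q = 45 of N = 170).
Gap ratios (z−y)/z: (29250−3600)/29250 = 0.8769 (×20); (29250−28200)/29250 = 0.0359 (×25).
Squared: 0.7690 (×20); 0.0013 (×25).
Sum = 15.412097; P₂ = 15.412097 / 170 = 0.091.

0.091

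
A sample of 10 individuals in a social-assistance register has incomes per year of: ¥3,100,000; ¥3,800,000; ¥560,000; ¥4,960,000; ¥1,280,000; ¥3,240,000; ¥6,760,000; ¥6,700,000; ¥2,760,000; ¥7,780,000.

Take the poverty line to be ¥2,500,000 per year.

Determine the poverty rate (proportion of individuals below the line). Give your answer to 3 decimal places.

2 of the 10 individuals have income below ¥2,500,000.
H = 2/10 = 0.200.

0.200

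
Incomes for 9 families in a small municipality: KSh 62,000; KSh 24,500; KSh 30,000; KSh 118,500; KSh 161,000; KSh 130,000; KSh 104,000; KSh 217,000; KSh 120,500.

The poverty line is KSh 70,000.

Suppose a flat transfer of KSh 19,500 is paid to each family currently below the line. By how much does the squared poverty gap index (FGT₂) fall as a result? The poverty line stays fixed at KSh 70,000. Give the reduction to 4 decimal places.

Before: below the line — KSh 24,500, KSh 30,000, KSh 62,000; squared poverty gap index (FGT₂) = 0.084677.
After the KSh 19,500 transfer: below the line — KSh 44,000, KSh 49,500; squared poverty gap index (FGT₂) = 0.024858.
Reduction = 0.084677 − 0.024858 = 0.0598.

0.0598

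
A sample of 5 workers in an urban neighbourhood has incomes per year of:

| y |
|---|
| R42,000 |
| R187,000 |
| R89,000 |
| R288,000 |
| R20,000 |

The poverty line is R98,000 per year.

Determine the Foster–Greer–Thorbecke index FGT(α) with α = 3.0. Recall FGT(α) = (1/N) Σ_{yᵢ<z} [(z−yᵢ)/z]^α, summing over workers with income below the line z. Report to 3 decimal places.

0.138

Below z: R20,000, R42,000, R89,000 (q = 3 of N = 5).
Shortfall ratios: (98000−20000)/98000 = 0.7959; (98000−42000)/98000 = 0.5714; (98000−89000)/98000 = 0.0918.
Raised to α = 3.0: 0.50420; 0.18659; 0.00077.
Sum = 0.691567; FGT(3.0) = 0.691567 / 5 = 0.138.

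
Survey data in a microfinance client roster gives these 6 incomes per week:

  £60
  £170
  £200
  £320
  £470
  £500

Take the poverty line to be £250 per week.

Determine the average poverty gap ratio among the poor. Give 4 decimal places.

Below z: £60, £170, £200 (q = 3 of N = 6).
Shortfall ratios (z−y)/z: 0.7600, 0.3200, 0.2000; sum = 1.280000.
The income-gap ratio divides by q (the poor only): 1.280000 / 3 = 0.4267.

0.4267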